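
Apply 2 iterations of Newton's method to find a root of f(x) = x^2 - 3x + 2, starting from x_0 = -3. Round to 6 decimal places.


Newton's method: x_(n+1) = x_n - f(x_n)/f'(x_n)
f(x) = x^2 - 3x + 2
f'(x) = 2x - 3

Iteration 1:
  f(-3.000000) = 20.000000
  f'(-3.000000) = -9.000000
  x_1 = -3.000000 - (20.000000)/(-9.000000) = -0.777778

Iteration 2:
  f(-0.777778) = 4.938272
  f'(-0.777778) = -4.555556
  x_2 = -0.777778 - (4.938272)/(-4.555556) = 0.306233

x_2 = 0.306233


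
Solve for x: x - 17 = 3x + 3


Starting with: x - 17 = 3x + 3
Move all x terms to left: (1 - 3)x = 3 + 17
Simplify: -2x = 20
Divide both sides by -2: x = -10

x = -10


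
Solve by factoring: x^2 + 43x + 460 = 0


We need two numbers that multiply to 460 and add to 43.
Those numbers are 20 and 23 (since 20 * 23 = 460 and 20 + 23 = 43).
So x^2 + 43x + 460 = (x + 20)(x + 23) = 0
Setting each factor to zero: x = -20 or x = -23

x = -23, x = -20


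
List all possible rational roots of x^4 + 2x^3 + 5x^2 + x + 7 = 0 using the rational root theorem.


Rational root theorem: possible roots are ±p/q where:
  p divides the constant term (7): p ∈ {1, 7}
  q divides the leading coefficient (1): q ∈ {1}

All possible rational roots: -7, -1, 1, 7

-7, -1, 1, 7


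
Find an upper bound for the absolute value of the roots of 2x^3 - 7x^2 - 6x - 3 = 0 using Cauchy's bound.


Cauchy's bound: all roots r satisfy |r| <= 1 + max(|a_i/a_n|) for i = 0,...,n-1
where a_n is the leading coefficient.

Coefficients: [2, -7, -6, -3]
Leading coefficient a_n = 2
Ratios |a_i/a_n|: 7/2, 3, 3/2
Maximum ratio: 7/2
Cauchy's bound: |r| <= 1 + 7/2 = 9/2

Upper bound = 9/2


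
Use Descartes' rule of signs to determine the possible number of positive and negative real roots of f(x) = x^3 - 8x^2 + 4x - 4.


Descartes' rule of signs:

For positive roots, count sign changes in f(x) = x^3 - 8x^2 + 4x - 4:
Signs of coefficients: +, -, +, -
Number of sign changes: 3
Possible positive real roots: 3, 1

For negative roots, examine f(-x) = -x^3 - 8x^2 - 4x - 4:
Signs of coefficients: -, -, -, -
Number of sign changes: 0
Possible negative real roots: 0

Positive roots: 3 or 1; Negative roots: 0


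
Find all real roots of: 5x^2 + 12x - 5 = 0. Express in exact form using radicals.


Using the quadratic formula: x = (-b ± sqrt(b^2 - 4ac)) / (2a)
Here a = 5, b = 12, c = -5
Discriminant = b^2 - 4ac = 12^2 - 4(5)(-5) = 144 + 100 = 244
Since discriminant = 244 > 0, there are two real roots.
x = (-12 ± 2*sqrt(61)) / 10
Simplifying: x = (-6 ± sqrt(61)) / 5
Numerically: x ≈ 0.3620 or x ≈ -2.7620

x = (-6 + sqrt(61)) / 5 or x = (-6 - sqrt(61)) / 5


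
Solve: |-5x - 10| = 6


An absolute value equation |expr| = 6 gives two cases:
Case 1: -5x - 10 = 6
  -5x = 16, so x = -16/5
Case 2: -5x - 10 = -6
  -5x = 4, so x = -4/5

x = -16/5, x = -4/5


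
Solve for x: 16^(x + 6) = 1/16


Express both sides with the same base.
1/16 = 16^(-1)
Since the bases match, equate exponents: x + 6 = -1
So x = -1 - (6) = -7

x = -7


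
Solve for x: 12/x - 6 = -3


Subtract -6 from both sides: 12/x = 3
Multiply both sides by x: 12 = 3 * x
Divide by 3: x = 4

x = 4


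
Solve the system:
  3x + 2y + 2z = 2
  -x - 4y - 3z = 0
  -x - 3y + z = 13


Using Cramer's rule. Expand each determinant along the first row.
D  = 3*[(-4)*1 - (-3)*(-3)] - 2*[(-1)*1 - (-3)*(-1)] + 2*[(-1)*(-3) - (-4)*(-1)]
  = 3*(-13) - 2*(-4) + 2*(-1) = -33
Dx = 2*[(-4)*1 - (-3)*(-3)] - 2*[0*1 - (-3)*13] + 2*[0*(-3) - (-4)*13]
  = 2*(-13) - 2*(39) + 2*(52) = 0
Dy = 3*[0*1 - (-3)*13] - 2*[(-1)*1 - (-3)*(-1)] + 2*[(-1)*13 - 0*(-1)]
  = 3*(39) - 2*(-4) + 2*(-13) = 99
Dz = 3*[(-4)*13 - 0*(-3)] - 2*[(-1)*13 - 0*(-1)] + 2*[(-1)*(-3) - (-4)*(-1)]
  = 3*(-52) - 2*(-13) + 2*(-1) = -132
x = Dx/D = 0/-33 = 0, y = Dy/D = 99/-33 = -3, z = Dz/D = -132/-33 = 4
Check eq1: (3)(0) + (2)(-3) + (2)(4) = 2 = 2 ✓
Check eq2: (-1)(0) + (-4)(-3) + (-3)(4) = 0 = 0 ✓
Check eq3: (-1)(0) + (-3)(-3) + (1)(4) = 13 = 13 ✓

x = 0, y = -3, z = 4


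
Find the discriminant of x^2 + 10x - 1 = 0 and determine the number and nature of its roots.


For ax^2 + bx + c = 0, discriminant D = b^2 - 4ac
Here a = 1, b = 10, c = -1
D = (10)^2 - 4(1)(-1) = 100 + 4 = 104

D = 104 > 0 but not a perfect square
The equation has 2 distinct real irrational roots.

Discriminant = 104, 2 distinct real irrational roots


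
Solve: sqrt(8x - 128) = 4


Square both sides: 8x - 128 = 4^2 = 16
8x = 16 + 128 = 144
x = 18
Check: sqrt(8*18 - 128) = sqrt(16) = 4 ✓

x = 18


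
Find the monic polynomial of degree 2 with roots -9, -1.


A monic polynomial with roots -9, -1 is:
p(x) = (x + 9)(x + 1)
After multiplying by (x + 9): x + 9
After multiplying by (x + 1): x^2 + 10x + 9

x^2 + 10x + 9


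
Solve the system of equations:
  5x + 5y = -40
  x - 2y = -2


Using Cramer's rule:
Determinant D = (5)(-2) - (1)(5) = -10 - 5 = -15
Dx = (-40)(-2) - (-2)(5) = 80 + 10 = 90
Dy = (5)(-2) - (1)(-40) = -10 + 40 = 30
x = Dx/D = 90/-15 = -6
y = Dy/D = 30/-15 = -2

x = -6, y = -2


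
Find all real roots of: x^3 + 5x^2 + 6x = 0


The constant term is 0, so x = 0 is a root. Factor out x:
  x(x^2 + 5x + 6) = 0
Solve the quadratic x^2 + 5x + 6 = 0: discriminant = 5^2 - 4(1)(6) = 25 - 24 = 1.
sqrt(1) = 1, so x = (-5 ± 1)/2: x = -2 or x = -3.

x = -3, x = -2, x = 0


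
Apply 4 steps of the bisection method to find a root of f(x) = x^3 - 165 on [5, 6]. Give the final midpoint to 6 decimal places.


f(x) = x^3 - 165
f(5) = -40 < 0
f(6) = 51 > 0

Step 1: midpoint = (5.000000 + 6.000000)/2 = 5.500000
  f(5.500000) = 1.375000
  f(mid) > 0, so root is in [5.000000, 5.500000]

Step 2: midpoint = (5.000000 + 5.500000)/2 = 5.250000
  f(5.250000) = -20.296875
  f(mid) < 0, so root is in [5.250000, 5.500000]

Step 3: midpoint = (5.250000 + 5.500000)/2 = 5.375000
  f(5.375000) = -9.712891
  f(mid) < 0, so root is in [5.375000, 5.500000]

Step 4: midpoint = (5.375000 + 5.500000)/2 = 5.437500
  f(5.437500) = -4.232666
  f(mid) < 0, so root is in [5.437500, 5.500000]

midpoint = 5.437500


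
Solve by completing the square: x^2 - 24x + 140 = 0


Start: x^2 - 24x + 140 = 0
Move constant: x^2 - 24x = -140
Half of -24 is -12, squared is 144
Add 144 to both sides: x^2 - 24x + 144 = 4
(x - 12)^2 = 4
x - 12 = ±2
x = 12 + 2 = 14 or x = 12 - 2 = 10

x = 10, x = 14


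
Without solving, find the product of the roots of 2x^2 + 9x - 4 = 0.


By Vieta's formulas for ax^2 + bx + c = 0:
  Sum of roots = -b/a
  Product of roots = c/a

Here a = 2, b = 9, c = -4
Sum = -(9)/2 = -9/2
Product = -4/2 = -2

Product = -2


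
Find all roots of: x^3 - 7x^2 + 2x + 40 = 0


Let p(x) = x^3 - 7x^2 + 2x + 40. By the rational root theorem (leading coefficient 1), any rational root is an integer divisor of 40: try ±1, ±2, ... in turn.
Test x = 1: value = 36 ≠ 0.
Test x = -1: value = 30 ≠ 0.
Test x = 2: value = 24 ≠ 0.
Test x = -2: value = 0 ✓, so (x + 2) is a factor.
Synthetic division by (x + 2): bring down 1; 1(-2) - 7 = -9; (-9)(-2) + 2 = 20; 20(-2) + 40 = 0 → quotient x^2 - 9x + 20, remainder 0.
Solve the quadratic x^2 - 9x + 20 = 0: discriminant = (-9)^2 - 4(1)(20) = 81 - 80 = 1.
sqrt(1) = 1, so x = (9 ± 1)/2: x = 5 or x = 4.
Collecting all roots found:

x = -2, x = 4, x = 5


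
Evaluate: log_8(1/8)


We need the exponent such that 8^? = 1/8
8^(-1) = 1/8^1 = 1/8
Therefore log_8(1/8) = -1

-1


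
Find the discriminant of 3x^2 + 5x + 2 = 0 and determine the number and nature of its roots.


For ax^2 + bx + c = 0, discriminant D = b^2 - 4ac
Here a = 3, b = 5, c = 2
D = (5)^2 - 4(3)(2) = 25 - 24 = 1

D = 1 > 0 and is a perfect square (sqrt = 1)
The equation has 2 distinct real rational roots.

Discriminant = 1, 2 distinct real rational roots


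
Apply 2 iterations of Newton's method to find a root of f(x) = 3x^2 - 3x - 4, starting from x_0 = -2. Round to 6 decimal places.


Newton's method: x_(n+1) = x_n - f(x_n)/f'(x_n)
f(x) = 3x^2 - 3x - 4
f'(x) = 6x - 3

Iteration 1:
  f(-2.000000) = 14.000000
  f'(-2.000000) = -15.000000
  x_1 = -2.000000 - (14.000000)/(-15.000000) = -1.066667

Iteration 2:
  f(-1.066667) = 2.613333
  f'(-1.066667) = -9.400000
  x_2 = -1.066667 - (2.613333)/(-9.400000) = -0.788652

x_2 = -0.788652


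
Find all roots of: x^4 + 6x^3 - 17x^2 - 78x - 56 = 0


Let p(x) = x^4 + 6x^3 - 17x^2 - 78x - 56. By the rational root theorem (leading coefficient 1), any rational root is an integer divisor of 56: try ±1, ±2, ... in turn.
Test x = 1: value = -144 ≠ 0.
Test x = -1: value = 0 ✓, so (x + 1) is a factor.
Synthetic division by (x + 1): bring down 1; 1(-1) + 6 = 5; 5(-1) - 17 = -22; (-22)(-1) - 78 = -56; (-56)(-1) - 56 = 0 → quotient x^3 + 5x^2 - 22x - 56, remainder 0.
Continue with the quotient x^3 + 5x^2 - 22x - 56 (candidates must divide 56; re-test x = -1 first in case it repeats).
Test x = -1: value = -30 ≠ 0.
Test x = 2: value = -72 ≠ 0.
Test x = -2: value = 0 ✓, so (x + 2) is a factor.
Synthetic division by (x + 2): bring down 1; 1(-2) + 5 = 3; 3(-2) - 22 = -28; (-28)(-2) - 56 = 0 → quotient x^2 + 3x - 28, remainder 0.
Solve the quadratic x^2 + 3x - 28 = 0: discriminant = 3^2 - 4(1)(-28) = 9 + 112 = 121.
sqrt(121) = 11, so x = (-3 ± 11)/2: x = 4 or x = -7.
Collecting all roots found:

x = -7, x = -2, x = -1, x = 4


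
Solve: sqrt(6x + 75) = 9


Square both sides: 6x + 75 = 9^2 = 81
6x = 81 - 75 = 6
x = 1
Check: sqrt(6*1 + 75) = sqrt(81) = 9 ✓

x = 1


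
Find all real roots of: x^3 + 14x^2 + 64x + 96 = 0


Let p(x) = x^3 + 14x^2 + 64x + 96. By the rational root theorem (leading coefficient 1), any rational root is an integer divisor of 96: try ±1, ±2, ... in turn.
Test x = 1: value = 175 ≠ 0.
Test x = -1: value = 45 ≠ 0.
Test x = 2: value = 288 ≠ 0.
Test x = -2: value = 16 ≠ 0.
Test x = 3: value = 441 ≠ 0.
Test x = -3: value = 3 ≠ 0.
Test x = 4: value = 640 ≠ 0.
Test x = -4: value = 0 ✓, so (x + 4) is a factor.
Synthetic division by (x + 4): bring down 1; 1(-4) + 14 = 10; 10(-4) + 64 = 24; 24(-4) + 96 = 0 → quotient x^2 + 10x + 24, remainder 0.
Solve the quadratic x^2 + 10x + 24 = 0: discriminant = 10^2 - 4(1)(24) = 100 - 96 = 4.
sqrt(4) = 2, so x = (-10 ± 2)/2: x = -4 or x = -6.

x = -6, x = -4 (multiplicity 2)


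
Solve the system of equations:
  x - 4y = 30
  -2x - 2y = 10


Using Cramer's rule:
Determinant D = (1)(-2) - (-2)(-4) = -2 - 8 = -10
Dx = (30)(-2) - (10)(-4) = -60 + 40 = -20
Dy = (1)(10) - (-2)(30) = 10 + 60 = 70
x = Dx/D = -20/-10 = 2
y = Dy/D = 70/-10 = -7

x = 2, y = -7


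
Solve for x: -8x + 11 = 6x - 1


Starting with: -8x + 11 = 6x - 1
Move all x terms to left: (-8 - 6)x = -1 - 11
Simplify: -14x = -12
Divide both sides by -14: x = 6/7

x = 6/7


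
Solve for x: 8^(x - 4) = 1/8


Express both sides with the same base.
1/8 = 8^(-1)
Since the bases match, equate exponents: x - 4 = -1
So x = -1 - (-4) = 3

x = 3


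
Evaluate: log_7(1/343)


We need the exponent such that 7^? = 1/343
7^(-3) = 1/7^3 = 1/343
Therefore log_7(1/343) = -3

-3


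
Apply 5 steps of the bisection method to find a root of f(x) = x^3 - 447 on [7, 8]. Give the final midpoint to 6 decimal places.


f(x) = x^3 - 447
f(7) = -104 < 0
f(8) = 65 > 0

Step 1: midpoint = (7.000000 + 8.000000)/2 = 7.500000
  f(7.500000) = -25.125000
  f(mid) < 0, so root is in [7.500000, 8.000000]

Step 2: midpoint = (7.500000 + 8.000000)/2 = 7.750000
  f(7.750000) = 18.484375
  f(mid) > 0, so root is in [7.500000, 7.750000]

Step 3: midpoint = (7.500000 + 7.750000)/2 = 7.625000
  f(7.625000) = -3.677734
  f(mid) < 0, so root is in [7.625000, 7.750000]

Step 4: midpoint = (7.625000 + 7.750000)/2 = 7.687500
  f(7.687500) = 7.313232
  f(mid) > 0, so root is in [7.625000, 7.687500]

Step 5: midpoint = (7.625000 + 7.687500)/2 = 7.656250
  f(7.656250) = 1.795319
  f(mid) > 0, so root is in [7.625000, 7.656250]

midpoint = 7.656250


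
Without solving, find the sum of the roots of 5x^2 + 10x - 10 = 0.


By Vieta's formulas for ax^2 + bx + c = 0:
  Sum of roots = -b/a
  Product of roots = c/a

Here a = 5, b = 10, c = -10
Sum = -(10)/5 = -2
Product = -10/5 = -2

Sum = -2


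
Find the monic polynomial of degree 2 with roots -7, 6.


A monic polynomial with roots -7, 6 is:
p(x) = (x + 7)(x - 6)
After multiplying by (x + 7): x + 7
After multiplying by (x - 6): x^2 + x - 42

x^2 + x - 42


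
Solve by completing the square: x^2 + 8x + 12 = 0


Start: x^2 + 8x + 12 = 0
Move constant: x^2 + 8x = -12
Half of 8 is 4, squared is 16
Add 16 to both sides: x^2 + 8x + 16 = 4
(x + 4)^2 = 4
x + 4 = ±2
x = -4 + 2 = -2 or x = -4 - 2 = -6

x = -6, x = -2


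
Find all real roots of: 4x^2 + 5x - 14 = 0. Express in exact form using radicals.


Using the quadratic formula: x = (-b ± sqrt(b^2 - 4ac)) / (2a)
Here a = 4, b = 5, c = -14
Discriminant = b^2 - 4ac = 5^2 - 4(4)(-14) = 25 + 224 = 249
Since discriminant = 249 > 0, there are two real roots.
x = (-5 ± sqrt(249)) / 8
Numerically: x ≈ 1.3475 or x ≈ -2.5975

x = (-5 + sqrt(249)) / 8 or x = (-5 - sqrt(249)) / 8


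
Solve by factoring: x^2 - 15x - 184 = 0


We need two numbers that multiply to -184 and add to -15.
Those numbers are 8 and -23 (since 8 * (-23) = -184 and 8 + (-23) = -15).
So x^2 - 15x - 184 = (x + 8)(x - 23) = 0
Setting each factor to zero: x = -8 or x = 23

x = -8, x = 23


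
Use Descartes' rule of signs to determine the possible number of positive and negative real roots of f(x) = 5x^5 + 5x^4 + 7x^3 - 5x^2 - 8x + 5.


Descartes' rule of signs:

For positive roots, count sign changes in f(x) = 5x^5 + 5x^4 + 7x^3 - 5x^2 - 8x + 5:
Signs of coefficients: +, +, +, -, -, +
Number of sign changes: 2
Possible positive real roots: 2, 0

For negative roots, examine f(-x) = -5x^5 + 5x^4 - 7x^3 - 5x^2 + 8x + 5:
Signs of coefficients: -, +, -, -, +, +
Number of sign changes: 3
Possible negative real roots: 3, 1

Positive roots: 2 or 0; Negative roots: 3 or 1


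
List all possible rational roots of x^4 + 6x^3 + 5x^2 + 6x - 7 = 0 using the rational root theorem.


Rational root theorem: possible roots are ±p/q where:
  p divides the constant term (-7): p ∈ {1, 7}
  q divides the leading coefficient (1): q ∈ {1}

All possible rational roots: -7, -1, 1, 7

-7, -1, 1, 7


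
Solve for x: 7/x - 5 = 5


Subtract -5 from both sides: 7/x = 10
Multiply both sides by x: 7 = 10 * x
Divide by 10: x = 7/10

x = 7/10


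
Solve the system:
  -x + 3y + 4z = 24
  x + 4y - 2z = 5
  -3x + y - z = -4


Using Cramer's rule. Expand each determinant along the first row.
D  = (-1)*[4*(-1) - (-2)*1] - 3*[1*(-1) - (-2)*(-3)] + 4*[1*1 - 4*(-3)]
  = (-1)*(-2) - 3*(-7) + 4*(13) = 75
Dx = 24*[4*(-1) - (-2)*1] - 3*[5*(-1) - (-2)*(-4)] + 4*[5*1 - 4*(-4)]
  = 24*(-2) - 3*(-13) + 4*(21) = 75
Dy = (-1)*[5*(-1) - (-2)*(-4)] - 24*[1*(-1) - (-2)*(-3)] + 4*[1*(-4) - 5*(-3)]
  = (-1)*(-13) - 24*(-7) + 4*(11) = 225
Dz = (-1)*[4*(-4) - 5*1] - 3*[1*(-4) - 5*(-3)] + 24*[1*1 - 4*(-3)]
  = (-1)*(-21) - 3*(11) + 24*(13) = 300
x = Dx/D = 75/75 = 1, y = Dy/D = 225/75 = 3, z = Dz/D = 300/75 = 4
Check eq1: (-1)(1) + (3)(3) + (4)(4) = 24 = 24 ✓
Check eq2: (1)(1) + (4)(3) + (-2)(4) = 5 = 5 ✓
Check eq3: (-3)(1) + (1)(3) + (-1)(4) = -4 = -4 ✓

x = 1, y = 3, z = 4


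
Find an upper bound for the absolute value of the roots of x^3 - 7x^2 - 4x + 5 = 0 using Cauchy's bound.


Cauchy's bound: all roots r satisfy |r| <= 1 + max(|a_i/a_n|) for i = 0,...,n-1
where a_n is the leading coefficient.

Coefficients: [1, -7, -4, 5]
Leading coefficient a_n = 1
Ratios |a_i/a_n|: 7, 4, 5
Maximum ratio: 7
Cauchy's bound: |r| <= 1 + 7 = 8

Upper bound = 8


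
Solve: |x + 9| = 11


An absolute value equation |expr| = 11 gives two cases:
Case 1: x + 9 = 11
  x = 2, so x = 2
Case 2: x + 9 = -11
  x = -20, so x = -20

x = -20, x = 2


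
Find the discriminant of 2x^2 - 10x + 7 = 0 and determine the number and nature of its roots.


For ax^2 + bx + c = 0, discriminant D = b^2 - 4ac
Here a = 2, b = -10, c = 7
D = (-10)^2 - 4(2)(7) = 100 - 56 = 44

D = 44 > 0 but not a perfect square
The equation has 2 distinct real irrational roots.

Discriminant = 44, 2 distinct real irrational roots


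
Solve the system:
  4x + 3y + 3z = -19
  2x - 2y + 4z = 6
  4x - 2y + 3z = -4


Using Cramer's rule. Expand each determinant along the first row.
D  = 4*[(-2)*3 - 4*(-2)] - 3*[2*3 - 4*4] + 3*[2*(-2) - (-2)*4]
  = 4*(2) - 3*(-10) + 3*(4) = 50
Dx = (-19)*[(-2)*3 - 4*(-2)] - 3*[6*3 - 4*(-4)] + 3*[6*(-2) - (-2)*(-4)]
  = (-19)*(2) - 3*(34) + 3*(-20) = -200
Dy = 4*[6*3 - 4*(-4)] - (-19)*[2*3 - 4*4] + 3*[2*(-4) - 6*4]
  = 4*(34) - (-19)*(-10) + 3*(-32) = -150
Dz = 4*[(-2)*(-4) - 6*(-2)] - 3*[2*(-4) - 6*4] + (-19)*[2*(-2) - (-2)*4]
  = 4*(20) - 3*(-32) + (-19)*(4) = 100
x = Dx/D = -200/50 = -4, y = Dy/D = -150/50 = -3, z = Dz/D = 100/50 = 2
Check eq1: (4)(-4) + (3)(-3) + (3)(2) = -19 = -19 ✓
Check eq2: (2)(-4) + (-2)(-3) + (4)(2) = 6 = 6 ✓
Check eq3: (4)(-4) + (-2)(-3) + (3)(2) = -4 = -4 ✓

x = -4, y = -3, z = 2


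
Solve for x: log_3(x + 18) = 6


Convert to exponential form: x + 18 = 3^6 = 729
x = 729 - 18 = 711
Check: log_3(711 + 18) = log_3(729) = log_3(729) = 6 ✓

x = 711


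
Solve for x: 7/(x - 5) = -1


Multiply both sides by (x - 5): 7 = -1(x - 5)
Distribute: 7 = -x + 5
-x = 7 - 5 = 2
x = -2

x = -2


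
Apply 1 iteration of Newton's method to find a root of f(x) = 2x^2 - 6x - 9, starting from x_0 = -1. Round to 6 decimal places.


Newton's method: x_(n+1) = x_n - f(x_n)/f'(x_n)
f(x) = 2x^2 - 6x - 9
f'(x) = 4x - 6

Iteration 1:
  f(-1.000000) = -1.000000
  f'(-1.000000) = -10.000000
  x_1 = -1.000000 - (-1.000000)/(-10.000000) = -1.100000

x_1 = -1.100000


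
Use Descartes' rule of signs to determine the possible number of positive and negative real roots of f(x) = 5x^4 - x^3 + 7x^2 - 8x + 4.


Descartes' rule of signs:

For positive roots, count sign changes in f(x) = 5x^4 - x^3 + 7x^2 - 8x + 4:
Signs of coefficients: +, -, +, -, +
Number of sign changes: 4
Possible positive real roots: 4, 2, 0

For negative roots, examine f(-x) = 5x^4 + x^3 + 7x^2 + 8x + 4:
Signs of coefficients: +, +, +, +, +
Number of sign changes: 0
Possible negative real roots: 0

Positive roots: 4 or 2 or 0; Negative roots: 0


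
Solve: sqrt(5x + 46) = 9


Square both sides: 5x + 46 = 9^2 = 81
5x = 81 - 46 = 35
x = 7
Check: sqrt(5*7 + 46) = sqrt(81) = 9 ✓

x = 7


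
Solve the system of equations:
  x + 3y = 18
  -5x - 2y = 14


Using Cramer's rule:
Determinant D = (1)(-2) - (-5)(3) = -2 + 15 = 13
Dx = (18)(-2) - (14)(3) = -36 - 42 = -78
Dy = (1)(14) - (-5)(18) = 14 + 90 = 104
x = Dx/D = -78/13 = -6
y = Dy/D = 104/13 = 8

x = -6, y = 8


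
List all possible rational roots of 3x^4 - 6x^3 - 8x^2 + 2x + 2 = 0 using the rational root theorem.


Rational root theorem: possible roots are ±p/q where:
  p divides the constant term (2): p ∈ {1, 2}
  q divides the leading coefficient (3): q ∈ {1, 3}

All possible rational roots: -2, -1, -2/3, -1/3, 1/3, 2/3, 1, 2

-2, -1, -2/3, -1/3, 1/3, 2/3, 1, 2


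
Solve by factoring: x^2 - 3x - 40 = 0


We need two numbers that multiply to -40 and add to -3.
Those numbers are -8 and 5 (since (-8) * 5 = -40 and (-8) + 5 = -3).
So x^2 - 3x - 40 = (x - 8)(x + 5) = 0
Setting each factor to zero: x = 8 or x = -5

x = -5, x = 8


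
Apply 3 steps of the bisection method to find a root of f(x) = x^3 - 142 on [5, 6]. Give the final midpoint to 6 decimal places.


f(x) = x^3 - 142
f(5) = -17 < 0
f(6) = 74 > 0

Step 1: midpoint = (5.000000 + 6.000000)/2 = 5.500000
  f(5.500000) = 24.375000
  f(mid) > 0, so root is in [5.000000, 5.500000]

Step 2: midpoint = (5.000000 + 5.500000)/2 = 5.250000
  f(5.250000) = 2.703125
  f(mid) > 0, so root is in [5.000000, 5.250000]

Step 3: midpoint = (5.000000 + 5.250000)/2 = 5.125000
  f(5.125000) = -7.388672
  f(mid) < 0, so root is in [5.125000, 5.250000]

midpoint = 5.125000


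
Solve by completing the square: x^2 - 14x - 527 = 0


Start: x^2 - 14x - 527 = 0
Move constant: x^2 - 14x = 527
Half of -14 is -7, squared is 49
Add 49 to both sides: x^2 - 14x + 49 = 576
(x - 7)^2 = 576
x - 7 = ±24
x = 7 + 24 = 31 or x = 7 - 24 = -17

x = -17, x = 31


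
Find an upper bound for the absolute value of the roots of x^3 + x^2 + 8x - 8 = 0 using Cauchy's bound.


Cauchy's bound: all roots r satisfy |r| <= 1 + max(|a_i/a_n|) for i = 0,...,n-1
where a_n is the leading coefficient.

Coefficients: [1, 1, 8, -8]
Leading coefficient a_n = 1
Ratios |a_i/a_n|: 1, 8, 8
Maximum ratio: 8
Cauchy's bound: |r| <= 1 + 8 = 9

Upper bound = 9


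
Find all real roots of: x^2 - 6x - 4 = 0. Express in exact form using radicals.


Using the quadratic formula: x = (-b ± sqrt(b^2 - 4ac)) / (2a)
Here a = 1, b = -6, c = -4
Discriminant = b^2 - 4ac = (-6)^2 - 4(1)(-4) = 36 + 16 = 52
Since discriminant = 52 > 0, there are two real roots.
x = (6 ± 2*sqrt(13)) / 2
Simplifying: x = 3 ± sqrt(13)
Numerically: x ≈ 6.6056 or x ≈ -0.6056

x = 3 + sqrt(13) or x = 3 - sqrt(13)


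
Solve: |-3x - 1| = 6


An absolute value equation |expr| = 6 gives two cases:
Case 1: -3x - 1 = 6
  -3x = 7, so x = -7/3
Case 2: -3x - 1 = -6
  -3x = -5, so x = 5/3

x = -7/3, x = 5/3


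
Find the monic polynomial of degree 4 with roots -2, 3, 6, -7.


A monic polynomial with roots -2, 3, 6, -7 is:
p(x) = (x + 2)(x - 3)(x - 6)(x + 7)
After multiplying by (x + 2): x + 2
After multiplying by (x - 3): x^2 - x - 6
After multiplying by (x - 6): x^3 - 7x^2 + 36
After multiplying by (x + 7): x^4 - 49x^2 + 36x + 252

x^4 - 49x^2 + 36x + 252


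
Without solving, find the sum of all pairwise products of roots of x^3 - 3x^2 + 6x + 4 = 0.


By Vieta's formulas for x^3 + bx^2 + cx + d = 0:
  r1 + r2 + r3 = -b/a = 3
  r1*r2 + r1*r3 + r2*r3 = c/a = 6
  r1*r2*r3 = -d/a = -4


Sum of pairwise products = 6


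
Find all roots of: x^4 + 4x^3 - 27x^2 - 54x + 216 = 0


Let p(x) = x^4 + 4x^3 - 27x^2 - 54x + 216. By the rational root theorem (leading coefficient 1), any rational root is an integer divisor of 216: try ±1, ±2, ... in turn.
Test x = 1: value = 140 ≠ 0.
Test x = -1: value = 240 ≠ 0.
Test x = 2: value = 48 ≠ 0.
Test x = -2: value = 200 ≠ 0.
Test x = 3: value = 0 ✓, so (x - 3) is a factor.
Synthetic division by (x - 3): bring down 1; 1(3) + 4 = 7; 7(3) - 27 = -6; (-6)(3) - 54 = -72; (-72)(3) + 216 = 0 → quotient x^3 + 7x^2 - 6x - 72, remainder 0.
Continue with the quotient x^3 + 7x^2 - 6x - 72 (candidates must divide 72; re-test x = 3 first in case it repeats).
Test x = 3: value = 0 ✓, so (x - 3) is a factor.
Synthetic division by (x - 3): bring down 1; 1(3) + 7 = 10; 10(3) - 6 = 24; 24(3) - 72 = 0 → quotient x^2 + 10x + 24, remainder 0.
Solve the quadratic x^2 + 10x + 24 = 0: discriminant = 10^2 - 4(1)(24) = 100 - 96 = 4.
sqrt(4) = 2, so x = (-10 ± 2)/2: x = -4 or x = -6.
Collecting all roots found:

x = -6, x = -4, x = 3 (multiplicity 2)


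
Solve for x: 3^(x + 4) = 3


Express both sides with the same base.
3 = 3^1
Since the bases match, equate exponents: x + 4 = 1
So x = 1 - (4) = -3

x = -3


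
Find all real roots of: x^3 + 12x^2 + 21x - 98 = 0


Let p(x) = x^3 + 12x^2 + 21x - 98. By the rational root theorem (leading coefficient 1), any rational root is an integer divisor of 98: try ±1, ±2, ... in turn.
Test x = 1: value = -64 ≠ 0.
Test x = -1: value = -108 ≠ 0.
Test x = 2: value = 0 ✓, so (x - 2) is a factor.
Synthetic division by (x - 2): bring down 1; 1(2) + 12 = 14; 14(2) + 21 = 49; 49(2) - 98 = 0 → quotient x^2 + 14x + 49, remainder 0.
Solve the quadratic x^2 + 14x + 49 = 0: discriminant = 14^2 - 4(1)(49) = 196 - 196 = 0.
Discriminant = 0, so a double root: x = -14/2 = -7.

x = -7 (multiplicity 2), x = 2


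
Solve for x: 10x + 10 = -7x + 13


Starting with: 10x + 10 = -7x + 13
Move all x terms to left: (10 + 7)x = 13 - 10
Simplify: 17x = 3
Divide both sides by 17: x = 3/17

x = 3/17


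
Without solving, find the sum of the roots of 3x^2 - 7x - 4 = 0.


By Vieta's formulas for ax^2 + bx + c = 0:
  Sum of roots = -b/a
  Product of roots = c/a

Here a = 3, b = -7, c = -4
Sum = -(-7)/3 = 7/3
Product = -4/3 = -4/3

Sum = 7/3


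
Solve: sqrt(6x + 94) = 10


Square both sides: 6x + 94 = 10^2 = 100
6x = 100 - 94 = 6
x = 1
Check: sqrt(6*1 + 94) = sqrt(100) = 10 ✓

x = 1


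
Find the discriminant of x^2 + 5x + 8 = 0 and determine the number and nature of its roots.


For ax^2 + bx + c = 0, discriminant D = b^2 - 4ac
Here a = 1, b = 5, c = 8
D = (5)^2 - 4(1)(8) = 25 - 32 = -7

D = -7 < 0
The equation has no real roots (2 complex conjugate roots).

Discriminant = -7, no real roots (2 complex conjugate roots)


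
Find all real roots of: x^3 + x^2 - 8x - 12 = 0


Let p(x) = x^3 + x^2 - 8x - 12. By the rational root theorem (leading coefficient 1), any rational root is an integer divisor of 12: try ±1, ±2, ... in turn.
Test x = 1: value = -18 ≠ 0.
Test x = -1: value = -4 ≠ 0.
Test x = 2: value = -16 ≠ 0.
Test x = -2: value = 0 ✓, so (x + 2) is a factor.
Synthetic division by (x + 2): bring down 1; 1(-2) + 1 = -1; (-1)(-2) - 8 = -6; (-6)(-2) - 12 = 0 → quotient x^2 - x - 6, remainder 0.
Solve the quadratic x^2 - x - 6 = 0: discriminant = (-1)^2 - 4(1)(-6) = 1 + 24 = 25.
sqrt(25) = 5, so x = (1 ± 5)/2: x = 3 or x = -2.

x = -2 (multiplicity 2), x = 3


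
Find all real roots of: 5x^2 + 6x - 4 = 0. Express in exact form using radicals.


Using the quadratic formula: x = (-b ± sqrt(b^2 - 4ac)) / (2a)
Here a = 5, b = 6, c = -4
Discriminant = b^2 - 4ac = 6^2 - 4(5)(-4) = 36 + 80 = 116
Since discriminant = 116 > 0, there are two real roots.
x = (-6 ± 2*sqrt(29)) / 10
Simplifying: x = (-3 ± sqrt(29)) / 5
Numerically: x ≈ 0.4770 or x ≈ -1.6770

x = (-3 + sqrt(29)) / 5 or x = (-3 - sqrt(29)) / 5


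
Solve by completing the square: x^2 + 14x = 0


Start: x^2 + 14x + 0 = 0
Move constant: x^2 + 14x = 0
Half of 14 is 7, squared is 49
Add 49 to both sides: x^2 + 14x + 49 = 49
(x + 7)^2 = 49
x + 7 = ±7
x = -7 + 7 = 0 or x = -7 - 7 = -14

x = -14, x = 0


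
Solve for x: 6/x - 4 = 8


Subtract -4 from both sides: 6/x = 12
Multiply both sides by x: 6 = 12 * x
Divide by 12: x = 1/2

x = 1/2


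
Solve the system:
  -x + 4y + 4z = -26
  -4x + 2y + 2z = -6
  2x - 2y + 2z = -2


Using Cramer's rule. Expand each determinant along the first row.
D  = (-1)*[2*2 - 2*(-2)] - 4*[(-4)*2 - 2*2] + 4*[(-4)*(-2) - 2*2]
  = (-1)*(8) - 4*(-12) + 4*(4) = 56
Dx = (-26)*[2*2 - 2*(-2)] - 4*[(-6)*2 - 2*(-2)] + 4*[(-6)*(-2) - 2*(-2)]
  = (-26)*(8) - 4*(-8) + 4*(16) = -112
Dy = (-1)*[(-6)*2 - 2*(-2)] - (-26)*[(-4)*2 - 2*2] + 4*[(-4)*(-2) - (-6)*2]
  = (-1)*(-8) - (-26)*(-12) + 4*(20) = -224
Dz = (-1)*[2*(-2) - (-6)*(-2)] - 4*[(-4)*(-2) - (-6)*2] + (-26)*[(-4)*(-2) - 2*2]
  = (-1)*(-16) - 4*(20) + (-26)*(4) = -168
x = Dx/D = -112/56 = -2, y = Dy/D = -224/56 = -4, z = Dz/D = -168/56 = -3
Check eq1: (-1)(-2) + (4)(-4) + (4)(-3) = -26 = -26 ✓
Check eq2: (-4)(-2) + (2)(-4) + (2)(-3) = -6 = -6 ✓
Check eq3: (2)(-2) + (-2)(-4) + (2)(-3) = -2 = -2 ✓

x = -2, y = -4, z = -3


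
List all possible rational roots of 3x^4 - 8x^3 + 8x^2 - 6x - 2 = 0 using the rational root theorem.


Rational root theorem: possible roots are ±p/q where:
  p divides the constant term (-2): p ∈ {1, 2}
  q divides the leading coefficient (3): q ∈ {1, 3}

All possible rational roots: -2, -1, -2/3, -1/3, 1/3, 2/3, 1, 2

-2, -1, -2/3, -1/3, 1/3, 2/3, 1, 2


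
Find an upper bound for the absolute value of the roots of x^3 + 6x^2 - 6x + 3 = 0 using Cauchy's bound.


Cauchy's bound: all roots r satisfy |r| <= 1 + max(|a_i/a_n|) for i = 0,...,n-1
where a_n is the leading coefficient.

Coefficients: [1, 6, -6, 3]
Leading coefficient a_n = 1
Ratios |a_i/a_n|: 6, 6, 3
Maximum ratio: 6
Cauchy's bound: |r| <= 1 + 6 = 7

Upper bound = 7


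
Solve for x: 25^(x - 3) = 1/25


Express both sides with the same base.
1/25 = 25^(-1)
Since the bases match, equate exponents: x - 3 = -1
So x = -1 - (-3) = 2

x = 2


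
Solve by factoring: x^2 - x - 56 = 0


We need two numbers that multiply to -56 and add to -1.
Those numbers are -8 and 7 (since (-8) * 7 = -56 and (-8) + 7 = -1).
So x^2 - x - 56 = (x - 8)(x + 7) = 0
Setting each factor to zero: x = 8 or x = -7

x = -7, x = 8


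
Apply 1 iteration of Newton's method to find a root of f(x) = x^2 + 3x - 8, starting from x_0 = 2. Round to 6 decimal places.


Newton's method: x_(n+1) = x_n - f(x_n)/f'(x_n)
f(x) = x^2 + 3x - 8
f'(x) = 2x + 3

Iteration 1:
  f(2.000000) = 2.000000
  f'(2.000000) = 7.000000
  x_1 = 2.000000 - (2.000000)/(7.000000) = 1.714286

x_1 = 1.714286


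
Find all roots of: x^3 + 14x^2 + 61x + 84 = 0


Let p(x) = x^3 + 14x^2 + 61x + 84. By the rational root theorem (leading coefficient 1), any rational root is an integer divisor of 84: try ±1, ±2, ... in turn.
Test x = 1: value = 160 ≠ 0.
Test x = -1: value = 36 ≠ 0.
Test x = 2: value = 270 ≠ 0.
Test x = -2: value = 10 ≠ 0.
Test x = 3: value = 420 ≠ 0.
Test x = -3: value = 0 ✓, so (x + 3) is a factor.
Synthetic division by (x + 3): bring down 1; 1(-3) + 14 = 11; 11(-3) + 61 = 28; 28(-3) + 84 = 0 → quotient x^2 + 11x + 28, remainder 0.
Solve the quadratic x^2 + 11x + 28 = 0: discriminant = 11^2 - 4(1)(28) = 121 - 112 = 9.
sqrt(9) = 3, so x = (-11 ± 3)/2: x = -4 or x = -7.
Collecting all roots found:

x = -7, x = -4, x = -3


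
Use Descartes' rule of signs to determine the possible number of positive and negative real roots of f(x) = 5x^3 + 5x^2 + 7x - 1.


Descartes' rule of signs:

For positive roots, count sign changes in f(x) = 5x^3 + 5x^2 + 7x - 1:
Signs of coefficients: +, +, +, -
Number of sign changes: 1
Possible positive real roots: 1

For negative roots, examine f(-x) = -5x^3 + 5x^2 - 7x - 1:
Signs of coefficients: -, +, -, -
Number of sign changes: 2
Possible negative real roots: 2, 0

Positive roots: 1; Negative roots: 2 or 0


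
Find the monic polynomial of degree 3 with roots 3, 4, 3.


A monic polynomial with roots 3, 4, 3 is:
p(x) = (x - 3)(x - 4)(x - 3)
After multiplying by (x - 3): x - 3
After multiplying by (x - 4): x^2 - 7x + 12
After multiplying by (x - 3): x^3 - 10x^2 + 33x - 36

x^3 - 10x^2 + 33x - 36


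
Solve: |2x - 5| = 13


An absolute value equation |expr| = 13 gives two cases:
Case 1: 2x - 5 = 13
  2x = 18, so x = 9
Case 2: 2x - 5 = -13
  2x = -8, so x = -4

x = -4, x = 9


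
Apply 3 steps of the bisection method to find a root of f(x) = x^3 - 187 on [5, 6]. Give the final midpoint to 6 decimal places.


f(x) = x^3 - 187
f(5) = -62 < 0
f(6) = 29 > 0

Step 1: midpoint = (5.000000 + 6.000000)/2 = 5.500000
  f(5.500000) = -20.625000
  f(mid) < 0, so root is in [5.500000, 6.000000]

Step 2: midpoint = (5.500000 + 6.000000)/2 = 5.750000
  f(5.750000) = 3.109375
  f(mid) > 0, so root is in [5.500000, 5.750000]

Step 3: midpoint = (5.500000 + 5.750000)/2 = 5.625000
  f(5.625000) = -9.021484
  f(mid) < 0, so root is in [5.625000, 5.750000]

midpoint = 5.625000


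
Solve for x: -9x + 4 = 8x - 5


Starting with: -9x + 4 = 8x - 5
Move all x terms to left: (-9 - 8)x = -5 - 4
Simplify: -17x = -9
Divide both sides by -17: x = 9/17

x = 9/17


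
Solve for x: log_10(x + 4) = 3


Convert to exponential form: x + 4 = 10^3 = 1000
x = 1000 - 4 = 996
Check: log_10(996 + 4) = log_10(1000) = log_10(1000) = 3 ✓

x = 996


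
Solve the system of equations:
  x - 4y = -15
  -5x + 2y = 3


Using Cramer's rule:
Determinant D = (1)(2) - (-5)(-4) = 2 - 20 = -18
Dx = (-15)(2) - (3)(-4) = -30 + 12 = -18
Dy = (1)(3) - (-5)(-15) = 3 - 75 = -72
x = Dx/D = -18/-18 = 1
y = Dy/D = -72/-18 = 4

x = 1, y = 4


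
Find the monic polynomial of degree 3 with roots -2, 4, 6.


A monic polynomial with roots -2, 4, 6 is:
p(x) = (x + 2)(x - 4)(x - 6)
After multiplying by (x + 2): x + 2
After multiplying by (x - 4): x^2 - 2x - 8
After multiplying by (x - 6): x^3 - 8x^2 + 4x + 48

x^3 - 8x^2 + 4x + 48


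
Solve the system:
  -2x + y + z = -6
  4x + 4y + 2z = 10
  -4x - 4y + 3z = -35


Using Cramer's rule. Expand each determinant along the first row.
D  = (-2)*[4*3 - 2*(-4)] - 1*[4*3 - 2*(-4)] + 1*[4*(-4) - 4*(-4)]
  = (-2)*(20) - 1*(20) + 1*(0) = -60
Dx = (-6)*[4*3 - 2*(-4)] - 1*[10*3 - 2*(-35)] + 1*[10*(-4) - 4*(-35)]
  = (-6)*(20) - 1*(100) + 1*(100) = -120
Dy = (-2)*[10*3 - 2*(-35)] - (-6)*[4*3 - 2*(-4)] + 1*[4*(-35) - 10*(-4)]
  = (-2)*(100) - (-6)*(20) + 1*(-100) = -180
Dz = (-2)*[4*(-35) - 10*(-4)] - 1*[4*(-35) - 10*(-4)] + (-6)*[4*(-4) - 4*(-4)]
  = (-2)*(-100) - 1*(-100) + (-6)*(0) = 300
x = Dx/D = -120/-60 = 2, y = Dy/D = -180/-60 = 3, z = Dz/D = 300/-60 = -5
Check eq1: (-2)(2) + (1)(3) + (1)(-5) = -6 = -6 ✓
Check eq2: (4)(2) + (4)(3) + (2)(-5) = 10 = 10 ✓
Check eq3: (-4)(2) + (-4)(3) + (3)(-5) = -35 = -35 ✓

x = 2, y = 3, z = -5


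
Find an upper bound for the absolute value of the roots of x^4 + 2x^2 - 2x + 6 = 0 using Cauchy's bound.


Cauchy's bound: all roots r satisfy |r| <= 1 + max(|a_i/a_n|) for i = 0,...,n-1
where a_n is the leading coefficient.

Coefficients: [1, 0, 2, -2, 6]
Leading coefficient a_n = 1
Ratios |a_i/a_n|: 0, 2, 2, 6
Maximum ratio: 6
Cauchy's bound: |r| <= 1 + 6 = 7

Upper bound = 7


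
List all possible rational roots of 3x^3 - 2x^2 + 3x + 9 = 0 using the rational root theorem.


Rational root theorem: possible roots are ±p/q where:
  p divides the constant term (9): p ∈ {1, 3, 9}
  q divides the leading coefficient (3): q ∈ {1, 3}

All possible rational roots: -9, -3, -1, -1/3, 1/3, 1, 3, 9

-9, -3, -1, -1/3, 1/3, 1, 3, 9


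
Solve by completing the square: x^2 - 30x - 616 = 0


Start: x^2 - 30x - 616 = 0
Move constant: x^2 - 30x = 616
Half of -30 is -15, squared is 225
Add 225 to both sides: x^2 - 30x + 225 = 841
(x - 15)^2 = 841
x - 15 = ±29
x = 15 + 29 = 44 or x = 15 - 29 = -14

x = -14, x = 44


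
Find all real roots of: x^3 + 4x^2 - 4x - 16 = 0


Let p(x) = x^3 + 4x^2 - 4x - 16. By the rational root theorem (leading coefficient 1), any rational root is an integer divisor of 16: try ±1, ±2, ... in turn.
Test x = 1: value = -15 ≠ 0.
Test x = -1: value = -9 ≠ 0.
Test x = 2: value = 0 ✓, so (x - 2) is a factor.
Synthetic division by (x - 2): bring down 1; 1(2) + 4 = 6; 6(2) - 4 = 8; 8(2) - 16 = 0 → quotient x^2 + 6x + 8, remainder 0.
Solve the quadratic x^2 + 6x + 8 = 0: discriminant = 6^2 - 4(1)(8) = 36 - 32 = 4.
sqrt(4) = 2, so x = (-6 ± 2)/2: x = -2 or x = -4.

x = -4, x = -2, x = 2


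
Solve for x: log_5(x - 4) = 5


Convert to exponential form: x - 4 = 5^5 = 3125
x = 3125 + 4 = 3129
Check: log_5(3129 - 4) = log_5(3125) = log_5(3125) = 5 ✓

x = 3129


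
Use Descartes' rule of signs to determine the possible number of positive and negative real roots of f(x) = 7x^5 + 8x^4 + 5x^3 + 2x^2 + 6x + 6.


Descartes' rule of signs:

For positive roots, count sign changes in f(x) = 7x^5 + 8x^4 + 5x^3 + 2x^2 + 6x + 6:
Signs of coefficients: +, +, +, +, +, +
Number of sign changes: 0
Possible positive real roots: 0

For negative roots, examine f(-x) = -7x^5 + 8x^4 - 5x^3 + 2x^2 - 6x + 6:
Signs of coefficients: -, +, -, +, -, +
Number of sign changes: 5
Possible negative real roots: 5, 3, 1

Positive roots: 0; Negative roots: 5 or 3 or 1


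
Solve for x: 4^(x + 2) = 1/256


Express both sides with the same base.
1/256 = 4^(-4)
Since the bases match, equate exponents: x + 2 = -4
So x = -4 - (2) = -6

x = -6


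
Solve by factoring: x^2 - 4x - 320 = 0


We need two numbers that multiply to -320 and add to -4.
Those numbers are 16 and -20 (since 16 * (-20) = -320 and 16 + (-20) = -4).
So x^2 - 4x - 320 = (x + 16)(x - 20) = 0
Setting each factor to zero: x = -16 or x = 20

x = -16, x = 20


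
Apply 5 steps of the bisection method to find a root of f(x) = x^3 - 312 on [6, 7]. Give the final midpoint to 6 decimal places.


f(x) = x^3 - 312
f(6) = -96 < 0
f(7) = 31 > 0

Step 1: midpoint = (6.000000 + 7.000000)/2 = 6.500000
  f(6.500000) = -37.375000
  f(mid) < 0, so root is in [6.500000, 7.000000]

Step 2: midpoint = (6.500000 + 7.000000)/2 = 6.750000
  f(6.750000) = -4.453125
  f(mid) < 0, so root is in [6.750000, 7.000000]

Step 3: midpoint = (6.750000 + 7.000000)/2 = 6.875000
  f(6.875000) = 12.951172
  f(mid) > 0, so root is in [6.750000, 6.875000]

Step 4: midpoint = (6.750000 + 6.875000)/2 = 6.812500
  f(6.812500) = 4.169189
  f(mid) > 0, so root is in [6.750000, 6.812500]

Step 5: midpoint = (6.750000 + 6.812500)/2 = 6.781250
  f(6.781250) = -0.161835
  f(mid) < 0, so root is in [6.781250, 6.812500]

midpoint = 6.781250


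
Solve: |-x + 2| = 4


An absolute value equation |expr| = 4 gives two cases:
Case 1: -x + 2 = 4
  -x = 2, so x = -2
Case 2: -x + 2 = -4
  -x = -6, so x = 6

x = -2, x = 6


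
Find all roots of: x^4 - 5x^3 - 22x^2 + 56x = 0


The constant term is 0, so x = 0 is a root. Factor out x:
  x^3 - 5x^2 - 22x + 56 = 0
Let p(x) = x^3 - 5x^2 - 22x + 56. By the rational root theorem (leading coefficient 1), any rational root is an integer divisor of 56: try ±1, ±2, ... in turn.
Test x = 1: value = 30 ≠ 0.
Test x = -1: value = 72 ≠ 0.
Test x = 2: value = 0 ✓, so (x - 2) is a factor.
Synthetic division by (x - 2): bring down 1; 1(2) - 5 = -3; (-3)(2) - 22 = -28; (-28)(2) + 56 = 0 → quotient x^2 - 3x - 28, remainder 0.
Solve the quadratic x^2 - 3x - 28 = 0: discriminant = (-3)^2 - 4(1)(-28) = 9 + 112 = 121.
sqrt(121) = 11, so x = (3 ± 11)/2: x = 7 or x = -4.
Collecting all roots found:

x = -4, x = 0, x = 2, x = 7


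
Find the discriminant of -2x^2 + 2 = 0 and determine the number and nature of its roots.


For ax^2 + bx + c = 0, discriminant D = b^2 - 4ac
Here a = -2, b = 0, c = 2
D = (0)^2 - 4(-2)(2) = 0 + 16 = 16

D = 16 > 0 and is a perfect square (sqrt = 4)
The equation has 2 distinct real rational roots.

Discriminant = 16, 2 distinct real rational roots


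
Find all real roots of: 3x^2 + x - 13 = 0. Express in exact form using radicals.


Using the quadratic formula: x = (-b ± sqrt(b^2 - 4ac)) / (2a)
Here a = 3, b = 1, c = -13
Discriminant = b^2 - 4ac = 1^2 - 4(3)(-13) = 1 + 156 = 157
Since discriminant = 157 > 0, there are two real roots.
x = (-1 ± sqrt(157)) / 6
Numerically: x ≈ 1.9217 or x ≈ -2.2550

x = (-1 + sqrt(157)) / 6 or x = (-1 - sqrt(157)) / 6


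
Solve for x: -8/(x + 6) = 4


Multiply both sides by (x + 6): -8 = 4(x + 6)
Distribute: -8 = 4x + 24
4x = -8 - 24 = -32
x = -8

x = -8


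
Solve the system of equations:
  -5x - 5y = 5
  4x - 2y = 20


Using Cramer's rule:
Determinant D = (-5)(-2) - (4)(-5) = 10 + 20 = 30
Dx = (5)(-2) - (20)(-5) = -10 + 100 = 90
Dy = (-5)(20) - (4)(5) = -100 - 20 = -120
x = Dx/D = 90/30 = 3
y = Dy/D = -120/30 = -4

x = 3, y = -4


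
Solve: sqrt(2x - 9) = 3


Square both sides: 2x - 9 = 3^2 = 9
2x = 9 + 9 = 18
x = 9
Check: sqrt(2*9 - 9) = sqrt(9) = 3 ✓

x = 9


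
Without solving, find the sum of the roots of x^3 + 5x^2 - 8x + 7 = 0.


By Vieta's formulas for x^3 + bx^2 + cx + d = 0:
  r1 + r2 + r3 = -b/a = -5
  r1*r2 + r1*r3 + r2*r3 = c/a = -8
  r1*r2*r3 = -d/a = -7


Sum = -5


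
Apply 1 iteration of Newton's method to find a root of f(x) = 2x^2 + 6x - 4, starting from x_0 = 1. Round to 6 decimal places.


Newton's method: x_(n+1) = x_n - f(x_n)/f'(x_n)
f(x) = 2x^2 + 6x - 4
f'(x) = 4x + 6

Iteration 1:
  f(1.000000) = 4.000000
  f'(1.000000) = 10.000000
  x_1 = 1.000000 - (4.000000)/(10.000000) = 0.600000

x_1 = 0.600000


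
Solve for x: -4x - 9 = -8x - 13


Starting with: -4x - 9 = -8x - 13
Move all x terms to left: (-4 + 8)x = -13 + 9
Simplify: 4x = -4
Divide both sides by 4: x = -1

x = -1


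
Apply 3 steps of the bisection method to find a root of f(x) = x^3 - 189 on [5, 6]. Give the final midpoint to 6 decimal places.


f(x) = x^3 - 189
f(5) = -64 < 0
f(6) = 27 > 0

Step 1: midpoint = (5.000000 + 6.000000)/2 = 5.500000
  f(5.500000) = -22.625000
  f(mid) < 0, so root is in [5.500000, 6.000000]

Step 2: midpoint = (5.500000 + 6.000000)/2 = 5.750000
  f(5.750000) = 1.109375
  f(mid) > 0, so root is in [5.500000, 5.750000]

Step 3: midpoint = (5.500000 + 5.750000)/2 = 5.625000
  f(5.625000) = -11.021484
  f(mid) < 0, so root is in [5.625000, 5.750000]

midpoint = 5.625000
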